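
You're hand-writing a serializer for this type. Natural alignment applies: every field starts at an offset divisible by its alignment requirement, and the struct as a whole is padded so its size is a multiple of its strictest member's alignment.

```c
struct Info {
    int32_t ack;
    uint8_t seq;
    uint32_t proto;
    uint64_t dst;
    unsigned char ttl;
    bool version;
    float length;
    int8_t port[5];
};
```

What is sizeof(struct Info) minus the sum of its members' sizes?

12

0..4  ack  (4B, 4-aligned)
4..5  seq  (1B, 1-aligned)
5..8  -- padding (3B)
8..12  proto  (4B, 4-aligned)
12..16  -- padding (4B)
16..24  dst  (8B, 8-aligned)
24..25  ttl  (1B, 1-aligned)
25..26  version  (1B, 1-aligned)
26..28  -- padding (2B)
28..32  length  (4B, 4-aligned)
32..37  port  (5B, 1-aligned)
37..40  -- tail padding (3B)
sizeof = 40, alignof = 8
data bytes 28, size 40 → padding 12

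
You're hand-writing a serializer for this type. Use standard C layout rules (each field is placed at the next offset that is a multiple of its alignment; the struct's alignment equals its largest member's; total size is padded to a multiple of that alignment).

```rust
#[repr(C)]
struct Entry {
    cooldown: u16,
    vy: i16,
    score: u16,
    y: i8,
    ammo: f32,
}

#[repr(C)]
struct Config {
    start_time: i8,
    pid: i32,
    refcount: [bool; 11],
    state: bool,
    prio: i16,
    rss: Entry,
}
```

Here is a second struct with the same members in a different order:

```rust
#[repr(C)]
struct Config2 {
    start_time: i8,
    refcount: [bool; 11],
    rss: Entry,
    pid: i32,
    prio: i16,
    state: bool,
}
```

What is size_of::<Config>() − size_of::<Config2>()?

4

Entry: @0: cooldown [2B, align 2] → 2; @2: vy [2B, align 2] → 4; @4: score [2B, align 2] → 6; @6: y [1B, align 1] → 7; +1 pad (align 4); @8: ammo [4B, align 4] → 12; size 12, align 4
@0: start_time [1B, align 1] → 1
+3 pad (align 4)
@4: pid [4B, align 4] → 8
@8: refcount [11B, align 1] → 19
@19: state [1B, align 1] → 20
@20: prio [2B, align 2] → 22
+2 pad (align 4)
@24: rss [12B, align 4] → 36
size 36, align 4
— Config2 —
@0: start_time [1B, align 1] → 1
@1: refcount [11B, align 1] → 12
@12: rss [12B, align 4] → 24
@24: pid [4B, align 4] → 28
@28: prio [2B, align 2] → 30
@30: state [1B, align 1] → 31
+1 tail pad (align 4)
size 32, align 4
36 − 32 = 4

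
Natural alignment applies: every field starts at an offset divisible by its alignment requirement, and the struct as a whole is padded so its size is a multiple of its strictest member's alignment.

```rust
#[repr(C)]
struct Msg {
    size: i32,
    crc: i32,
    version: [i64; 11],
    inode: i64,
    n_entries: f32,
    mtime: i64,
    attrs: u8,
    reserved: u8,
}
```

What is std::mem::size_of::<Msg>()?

size at 0 (size 4, align 4) → ends 4
crc at 4 (size 4, align 4) → ends 8
version at 8 (size 88, align 8) → ends 96
inode at 96 (size 8, align 8) → ends 104
n_entries at 104 (size 4, align 4) → ends 108
pad 4 to align 8 for mtime
mtime at 112 (size 8, align 8) → ends 120
attrs at 120 (size 1, align 1) → ends 121
reserved at 121 (size 1, align 1) → ends 122
tail pad 6 to reach multiple of 8
total 128 bytes, alignment 8

128 bytes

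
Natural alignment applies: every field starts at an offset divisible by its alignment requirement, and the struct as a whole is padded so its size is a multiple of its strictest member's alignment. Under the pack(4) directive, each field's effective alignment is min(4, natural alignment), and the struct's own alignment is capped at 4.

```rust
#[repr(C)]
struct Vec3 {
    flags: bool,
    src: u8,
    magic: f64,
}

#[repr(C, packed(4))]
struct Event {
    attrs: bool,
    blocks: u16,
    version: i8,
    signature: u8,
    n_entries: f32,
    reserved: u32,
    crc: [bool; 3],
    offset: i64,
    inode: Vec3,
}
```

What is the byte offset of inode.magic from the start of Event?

36

Vec3: @0: flags [1B, align 1] → 1; @1: src [1B, align 1] → 2; +6 pad (align 8); @8: magic [8B, align 8] → 16; size 16, align 8
@0: attrs [1B, align 1] → 1
+1 pad (align 2)
@2: blocks [2B, align 2] → 4
@4: version [1B, align 1] → 5
@5: signature [1B, align 1] → 6
+2 pad (align 4)
@8: n_entries [4B, align 4] → 12
@12: reserved [4B, align 4] → 16
@16: crc [3B, align 1] → 19
+1 pad (align 4)
@20: offset [8B, align 4] → 28
@28: inode [16B, align 4] → 44
within Vec3: magic at 8
28 + 8 = 36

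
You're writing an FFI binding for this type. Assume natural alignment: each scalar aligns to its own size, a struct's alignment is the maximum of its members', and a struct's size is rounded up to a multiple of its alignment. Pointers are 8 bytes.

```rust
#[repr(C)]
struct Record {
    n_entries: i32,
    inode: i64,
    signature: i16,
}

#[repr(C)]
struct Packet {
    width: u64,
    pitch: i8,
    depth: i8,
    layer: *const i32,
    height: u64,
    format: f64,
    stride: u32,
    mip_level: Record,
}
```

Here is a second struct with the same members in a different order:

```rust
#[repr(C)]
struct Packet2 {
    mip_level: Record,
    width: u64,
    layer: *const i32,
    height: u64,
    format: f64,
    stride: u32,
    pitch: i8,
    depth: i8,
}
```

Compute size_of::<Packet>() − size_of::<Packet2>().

8

Record: @0: n_entries [4B, align 4] → 4; +4 pad (align 8); @8: inode [8B, align 8] → 16; @16: signature [2B, align 2] → 18; +6 tail pad (align 8); size 24, align 8
@0: width [8B, align 8] → 8
@8: pitch [1B, align 1] → 9
@9: depth [1B, align 1] → 10
+6 pad (align 8)
@16: layer [8B, align 8] → 24
@24: height [8B, align 8] → 32
@32: format [8B, align 8] → 40
@40: stride [4B, align 4] → 44
+4 pad (align 8)
@48: mip_level [24B, align 8] → 72
size 72, align 8
— Packet2 —
@0: mip_level [24B, align 8] → 24
@24: width [8B, align 8] → 32
@32: layer [8B, align 8] → 40
@40: height [8B, align 8] → 48
@48: format [8B, align 8] → 56
@56: stride [4B, align 4] → 60
@60: pitch [1B, align 1] → 61
@61: depth [1B, align 1] → 62
+2 tail pad (align 8)
size 64, align 8
72 − 64 = 8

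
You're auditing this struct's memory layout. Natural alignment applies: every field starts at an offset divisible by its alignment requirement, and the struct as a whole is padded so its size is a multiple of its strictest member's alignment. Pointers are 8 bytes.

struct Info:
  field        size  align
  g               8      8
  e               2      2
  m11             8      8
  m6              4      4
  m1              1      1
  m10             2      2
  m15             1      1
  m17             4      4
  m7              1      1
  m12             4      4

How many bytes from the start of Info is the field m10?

30

0..8  g  (8B, 8-aligned)
8..10  e  (2B, 2-aligned)
10..16  -- padding (6B)
16..24  m11  (8B, 8-aligned)
24..28  m6  (4B, 4-aligned)
28..29  m1  (1B, 1-aligned)
29..30  -- padding (1B)
30..32  m10  (2B, 2-aligned)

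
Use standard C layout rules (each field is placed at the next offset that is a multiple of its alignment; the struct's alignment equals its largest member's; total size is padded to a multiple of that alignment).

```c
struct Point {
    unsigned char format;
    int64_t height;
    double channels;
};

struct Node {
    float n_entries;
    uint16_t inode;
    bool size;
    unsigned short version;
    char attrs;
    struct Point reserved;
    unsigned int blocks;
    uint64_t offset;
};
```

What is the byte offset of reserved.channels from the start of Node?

Point: format at 0 (size 1, align 1) → ends 1; pad 7 to align 8 for height; height at 8 (size 8, align 8) → ends 16; channels at 16 (size 8, align 8) → ends 24; total 24 bytes, alignment 8
n_entries at 0 (size 4, align 4) → ends 4
inode at 4 (size 2, align 2) → ends 6
size at 6 (size 1, align 1) → ends 7
pad 1 to align 2 for version
version at 8 (size 2, align 2) → ends 10
attrs at 10 (size 1, align 1) → ends 11
pad 5 to align 8 for reserved
reserved at 16 (size 24, align 8) → ends 40
within Point: channels at 16
16 + 16 = 32

32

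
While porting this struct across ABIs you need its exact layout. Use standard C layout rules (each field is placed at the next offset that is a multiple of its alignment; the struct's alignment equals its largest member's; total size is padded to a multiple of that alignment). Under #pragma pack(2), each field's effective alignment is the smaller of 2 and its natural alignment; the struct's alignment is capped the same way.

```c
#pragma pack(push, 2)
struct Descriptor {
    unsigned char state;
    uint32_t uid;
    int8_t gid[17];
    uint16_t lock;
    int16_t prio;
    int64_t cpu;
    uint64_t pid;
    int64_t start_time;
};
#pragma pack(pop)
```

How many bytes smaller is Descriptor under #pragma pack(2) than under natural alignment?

natural layout:
  0..1  state  (1B, 1-aligned)
  1..4  -- padding (3B)
  4..8  uid  (4B, 4-aligned)
  8..25  gid  (17B, 1-aligned)
  25..26  -- padding (1B)
  26..28  lock  (2B, 2-aligned)
  28..30  prio  (2B, 2-aligned)
  30..32  -- padding (2B)
  32..40  cpu  (8B, 8-aligned)
  40..48  pid  (8B, 8-aligned)
  48..56  start_time  (8B, 8-aligned)
  sizeof = 56, alignof = 8
packed(2) layout:
  0..1  state  (1B, 1-aligned)
  1..2  -- padding (1B)
  2..6  uid  (4B, 2-aligned)
  6..23  gid  (17B, 1-aligned)
  23..24  -- padding (1B)
  24..26  lock  (2B, 2-aligned)
  26..28  prio  (2B, 2-aligned)
  28..36  cpu  (8B, 2-aligned)
  36..44  pid  (8B, 2-aligned)
  44..52  start_time  (8B, 2-aligned)
  sizeof = 52, alignof = 2
56 − 52 = 4

4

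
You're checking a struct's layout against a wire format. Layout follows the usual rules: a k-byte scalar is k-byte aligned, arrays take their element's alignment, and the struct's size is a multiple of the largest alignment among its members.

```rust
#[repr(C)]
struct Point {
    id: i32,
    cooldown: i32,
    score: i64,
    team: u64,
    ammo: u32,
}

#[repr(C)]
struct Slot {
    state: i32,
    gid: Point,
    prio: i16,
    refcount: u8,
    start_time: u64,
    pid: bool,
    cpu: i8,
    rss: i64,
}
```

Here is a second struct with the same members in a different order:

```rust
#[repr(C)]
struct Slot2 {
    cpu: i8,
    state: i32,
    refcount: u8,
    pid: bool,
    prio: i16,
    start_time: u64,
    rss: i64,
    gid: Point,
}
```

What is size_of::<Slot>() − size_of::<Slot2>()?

Point: 0..4  id  (4B, 4-aligned); 4..8  cooldown  (4B, 4-aligned); 8..16  score  (8B, 8-aligned); 16..24  team  (8B, 8-aligned); 24..28  ammo  (4B, 4-aligned); 28..32  -- tail padding (4B); sizeof = 32, alignof = 8
0..4  state  (4B, 4-aligned)
4..8  -- padding (4B)
8..40  gid  (32B, 8-aligned)
40..42  prio  (2B, 2-aligned)
42..43  refcount  (1B, 1-aligned)
43..48  -- padding (5B)
48..56  start_time  (8B, 8-aligned)
56..57  pid  (1B, 1-aligned)
57..58  cpu  (1B, 1-aligned)
58..64  -- padding (6B)
64..72  rss  (8B, 8-aligned)
sizeof = 72, alignof = 8
— Slot2 —
0..1  cpu  (1B, 1-aligned)
1..4  -- padding (3B)
4..8  state  (4B, 4-aligned)
8..9  refcount  (1B, 1-aligned)
9..10  pid  (1B, 1-aligned)
10..12  prio  (2B, 2-aligned)
12..16  -- padding (4B)
16..24  start_time  (8B, 8-aligned)
24..32  rss  (8B, 8-aligned)
32..64  gid  (32B, 8-aligned)
sizeof = 64, alignof = 8
72 − 64 = 8

8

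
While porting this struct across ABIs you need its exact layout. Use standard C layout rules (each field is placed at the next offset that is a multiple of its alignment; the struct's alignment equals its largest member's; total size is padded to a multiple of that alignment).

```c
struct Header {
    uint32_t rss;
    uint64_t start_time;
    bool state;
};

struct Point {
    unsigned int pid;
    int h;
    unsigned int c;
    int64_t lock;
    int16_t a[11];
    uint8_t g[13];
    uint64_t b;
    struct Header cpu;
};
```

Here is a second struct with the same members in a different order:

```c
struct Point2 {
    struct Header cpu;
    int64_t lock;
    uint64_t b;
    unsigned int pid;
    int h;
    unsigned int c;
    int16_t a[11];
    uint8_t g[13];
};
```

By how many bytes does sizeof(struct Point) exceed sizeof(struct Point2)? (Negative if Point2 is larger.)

8

Header: rss at 0 (size 4, align 4) → ends 4; pad 4 to align 8 for start_time; start_time at 8 (size 8, align 8) → ends 16; state at 16 (size 1, align 1) → ends 17; tail pad 7 to reach multiple of 8; total 24 bytes, alignment 8
pid at 0 (size 4, align 4) → ends 4
h at 4 (size 4, align 4) → ends 8
c at 8 (size 4, align 4) → ends 12
pad 4 to align 8 for lock
lock at 16 (size 8, align 8) → ends 24
a at 24 (size 22, align 2) → ends 46
g at 46 (size 13, align 1) → ends 59
pad 5 to align 8 for b
b at 64 (size 8, align 8) → ends 72
cpu at 72 (size 24, align 8) → ends 96
total 96 bytes, alignment 8
— Point2 —
cpu at 0 (size 24, align 8) → ends 24
lock at 24 (size 8, align 8) → ends 32
b at 32 (size 8, align 8) → ends 40
pid at 40 (size 4, align 4) → ends 44
h at 44 (size 4, align 4) → ends 48
c at 48 (size 4, align 4) → ends 52
a at 52 (size 22, align 2) → ends 74
g at 74 (size 13, align 1) → ends 87
tail pad 1 to reach multiple of 8
total 88 bytes, alignment 8
96 − 88 = 8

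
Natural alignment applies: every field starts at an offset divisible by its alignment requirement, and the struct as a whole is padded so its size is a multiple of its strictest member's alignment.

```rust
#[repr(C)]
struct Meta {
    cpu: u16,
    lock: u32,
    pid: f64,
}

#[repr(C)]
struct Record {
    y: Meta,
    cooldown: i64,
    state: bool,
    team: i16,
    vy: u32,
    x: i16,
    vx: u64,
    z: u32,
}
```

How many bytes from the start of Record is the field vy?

Meta: 0..2  cpu  (2B, 2-aligned); 2..4  -- padding (2B); 4..8  lock  (4B, 4-aligned); 8..16  pid  (8B, 8-aligned); sizeof = 16, alignof = 8
0..16  y  (16B, 8-aligned)
16..24  cooldown  (8B, 8-aligned)
24..25  state  (1B, 1-aligned)
25..26  -- padding (1B)
26..28  team  (2B, 2-aligned)
28..32  vy  (4B, 4-aligned)

28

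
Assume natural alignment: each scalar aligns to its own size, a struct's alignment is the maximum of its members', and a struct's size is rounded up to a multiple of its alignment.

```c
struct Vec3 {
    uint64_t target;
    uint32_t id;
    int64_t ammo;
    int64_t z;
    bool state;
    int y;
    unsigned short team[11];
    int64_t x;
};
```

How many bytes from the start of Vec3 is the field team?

40

target at 0 (size 8, align 8) → ends 8
id at 8 (size 4, align 4) → ends 12
pad 4 to align 8 for ammo
ammo at 16 (size 8, align 8) → ends 24
z at 24 (size 8, align 8) → ends 32
state at 32 (size 1, align 1) → ends 33
pad 3 to align 4 for y
y at 36 (size 4, align 4) → ends 40
team at 40 (size 22, align 2) → ends 62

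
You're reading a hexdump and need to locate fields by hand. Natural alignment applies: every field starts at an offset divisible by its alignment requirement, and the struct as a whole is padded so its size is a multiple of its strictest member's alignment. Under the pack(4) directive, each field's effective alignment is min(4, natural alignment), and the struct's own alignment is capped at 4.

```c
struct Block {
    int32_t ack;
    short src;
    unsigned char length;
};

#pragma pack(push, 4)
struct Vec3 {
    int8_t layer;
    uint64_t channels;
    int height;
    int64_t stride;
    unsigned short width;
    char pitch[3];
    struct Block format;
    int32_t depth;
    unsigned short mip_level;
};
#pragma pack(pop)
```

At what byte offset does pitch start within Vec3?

Block: @0: ack [4B, align 4] → 4; @4: src [2B, align 2] → 6; @6: length [1B, align 1] → 7; +1 tail pad (align 4); size 8, align 4
@0: layer [1B, align 1] → 1
+3 pad (align 4)
@4: channels [8B, align 4] → 12
@12: height [4B, align 4] → 16
@16: stride [8B, align 4] → 24
@24: width [2B, align 2] → 26
@26: pitch [3B, align 1] → 29

26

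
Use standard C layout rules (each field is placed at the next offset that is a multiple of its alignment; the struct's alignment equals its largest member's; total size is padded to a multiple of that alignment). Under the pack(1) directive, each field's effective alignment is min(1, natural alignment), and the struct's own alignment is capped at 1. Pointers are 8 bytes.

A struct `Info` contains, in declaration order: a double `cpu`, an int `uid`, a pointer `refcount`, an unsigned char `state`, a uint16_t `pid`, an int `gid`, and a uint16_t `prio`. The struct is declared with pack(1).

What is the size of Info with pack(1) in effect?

29

0..8  cpu  (8B, 1-aligned)
8..12  uid  (4B, 1-aligned)
12..20  refcount  (8B, 1-aligned)
20..21  state  (1B, 1-aligned)
21..23  pid  (2B, 1-aligned)
23..27  gid  (4B, 1-aligned)
27..29  prio  (2B, 1-aligned)
sizeof = 29, alignof = 1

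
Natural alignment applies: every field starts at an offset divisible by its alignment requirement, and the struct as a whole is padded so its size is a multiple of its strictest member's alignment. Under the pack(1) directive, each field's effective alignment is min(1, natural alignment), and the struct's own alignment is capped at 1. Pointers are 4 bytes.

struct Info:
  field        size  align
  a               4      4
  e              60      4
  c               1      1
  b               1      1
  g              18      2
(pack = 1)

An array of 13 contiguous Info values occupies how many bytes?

0..4  a  (4B, 1-aligned)
4..64  e  (60B, 1-aligned)
64..65  c  (1B, 1-aligned)
65..66  b  (1B, 1-aligned)
66..84  g  (18B, 1-aligned)
sizeof = 84, alignof = 1
array of 13: 13 × 84 = 1092

1092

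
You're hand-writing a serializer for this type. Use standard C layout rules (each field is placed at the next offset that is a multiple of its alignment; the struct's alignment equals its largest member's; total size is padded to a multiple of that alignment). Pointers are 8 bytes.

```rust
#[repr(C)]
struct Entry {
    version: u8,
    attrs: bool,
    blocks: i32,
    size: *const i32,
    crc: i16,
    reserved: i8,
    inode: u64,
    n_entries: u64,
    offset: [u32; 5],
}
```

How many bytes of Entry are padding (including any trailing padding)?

version at 0 (size 1, align 1) → ends 1
attrs at 1 (size 1, align 1) → ends 2
pad 2 to align 4 for blocks
blocks at 4 (size 4, align 4) → ends 8
size at 8 (size 8, align 8) → ends 16
crc at 16 (size 2, align 2) → ends 18
reserved at 18 (size 1, align 1) → ends 19
pad 5 to align 8 for inode
inode at 24 (size 8, align 8) → ends 32
n_entries at 32 (size 8, align 8) → ends 40
offset at 40 (size 20, align 4) → ends 60
tail pad 4 to reach multiple of 8
total 64 bytes, alignment 8
data bytes 53, size 64 → padding 11

11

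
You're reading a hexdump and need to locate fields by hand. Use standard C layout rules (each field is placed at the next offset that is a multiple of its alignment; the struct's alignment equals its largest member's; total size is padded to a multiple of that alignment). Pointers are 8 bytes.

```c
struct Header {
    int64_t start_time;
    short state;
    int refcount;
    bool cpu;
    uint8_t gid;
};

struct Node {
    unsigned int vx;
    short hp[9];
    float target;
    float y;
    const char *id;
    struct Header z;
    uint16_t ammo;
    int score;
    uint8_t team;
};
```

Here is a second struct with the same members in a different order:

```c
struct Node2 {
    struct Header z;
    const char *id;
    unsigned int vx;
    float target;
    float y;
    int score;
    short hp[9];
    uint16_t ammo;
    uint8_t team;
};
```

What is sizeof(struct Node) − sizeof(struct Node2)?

Header: @0: start_time [8B, align 8] → 8; @8: state [2B, align 2] → 10; +2 pad (align 4); @12: refcount [4B, align 4] → 16; @16: cpu [1B, align 1] → 17; @17: gid [1B, align 1] → 18; +6 tail pad (align 8); size 24, align 8
@0: vx [4B, align 4] → 4
@4: hp [18B, align 2] → 22
+2 pad (align 4)
@24: target [4B, align 4] → 28
@28: y [4B, align 4] → 32
@32: id [8B, align 8] → 40
@40: z [24B, align 8] → 64
@64: ammo [2B, align 2] → 66
+2 pad (align 4)
@68: score [4B, align 4] → 72
@72: team [1B, align 1] → 73
+7 tail pad (align 8)
size 80, align 8
— Node2 —
@0: z [24B, align 8] → 24
@24: id [8B, align 8] → 32
@32: vx [4B, align 4] → 36
@36: target [4B, align 4] → 40
@40: y [4B, align 4] → 44
@44: score [4B, align 4] → 48
@48: hp [18B, align 2] → 66
@66: ammo [2B, align 2] → 68
@68: team [1B, align 1] → 69
+3 tail pad (align 8)
size 72, align 8
80 − 72 = 8

8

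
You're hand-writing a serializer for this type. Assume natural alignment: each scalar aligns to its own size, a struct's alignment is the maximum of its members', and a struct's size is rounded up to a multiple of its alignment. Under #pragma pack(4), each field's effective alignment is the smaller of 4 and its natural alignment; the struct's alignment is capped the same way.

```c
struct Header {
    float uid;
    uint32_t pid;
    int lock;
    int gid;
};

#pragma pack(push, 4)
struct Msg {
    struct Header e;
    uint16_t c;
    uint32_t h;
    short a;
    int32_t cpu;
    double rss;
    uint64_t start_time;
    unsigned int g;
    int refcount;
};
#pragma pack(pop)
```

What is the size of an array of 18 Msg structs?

Header: uid at 0 (size 4, align 4) → ends 4; pid at 4 (size 4, align 4) → ends 8; lock at 8 (size 4, align 4) → ends 12; gid at 12 (size 4, align 4) → ends 16; total 16 bytes, alignment 4
e at 0 (size 16, align 4) → ends 16
c at 16 (size 2, align 2) → ends 18
pad 2 to align 4 for h
h at 20 (size 4, align 4) → ends 24
a at 24 (size 2, align 2) → ends 26
pad 2 to align 4 for cpu
cpu at 28 (size 4, align 4) → ends 32
rss at 32 (size 8, align 4) → ends 40
start_time at 40 (size 8, align 4) → ends 48
g at 48 (size 4, align 4) → ends 52
refcount at 52 (size 4, align 4) → ends 56
total 56 bytes, alignment 4
array of 18: 18 × 56 = 1008

1008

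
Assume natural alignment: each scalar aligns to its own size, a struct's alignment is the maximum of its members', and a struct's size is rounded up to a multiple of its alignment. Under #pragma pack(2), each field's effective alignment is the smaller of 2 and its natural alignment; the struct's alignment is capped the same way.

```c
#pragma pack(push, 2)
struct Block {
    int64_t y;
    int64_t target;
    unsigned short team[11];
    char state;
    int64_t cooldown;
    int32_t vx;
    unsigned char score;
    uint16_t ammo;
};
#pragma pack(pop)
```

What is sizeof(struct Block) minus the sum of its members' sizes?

2

0..8  y  (8B, 2-aligned)
8..16  target  (8B, 2-aligned)
16..38  team  (22B, 2-aligned)
38..39  state  (1B, 1-aligned)
39..40  -- padding (1B)
40..48  cooldown  (8B, 2-aligned)
48..52  vx  (4B, 2-aligned)
52..53  score  (1B, 1-aligned)
53..54  -- padding (1B)
54..56  ammo  (2B, 2-aligned)
sizeof = 56, alignof = 2
data bytes 54, size 56 → padding 2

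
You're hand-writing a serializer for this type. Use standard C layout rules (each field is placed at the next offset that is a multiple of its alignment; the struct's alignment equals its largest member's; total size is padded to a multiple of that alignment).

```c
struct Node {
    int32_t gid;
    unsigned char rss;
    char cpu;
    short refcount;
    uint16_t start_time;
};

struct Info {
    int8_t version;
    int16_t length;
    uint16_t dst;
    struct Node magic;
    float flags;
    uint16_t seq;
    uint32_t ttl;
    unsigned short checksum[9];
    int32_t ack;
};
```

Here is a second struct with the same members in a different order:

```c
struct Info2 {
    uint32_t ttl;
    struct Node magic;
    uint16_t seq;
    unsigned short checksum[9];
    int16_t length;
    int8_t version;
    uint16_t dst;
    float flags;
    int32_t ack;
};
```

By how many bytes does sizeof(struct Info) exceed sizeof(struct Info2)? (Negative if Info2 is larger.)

Node: @0: gid [4B, align 4] → 4; @4: rss [1B, align 1] → 5; @5: cpu [1B, align 1] → 6; @6: refcount [2B, align 2] → 8; @8: start_time [2B, align 2] → 10; +2 tail pad (align 4); size 12, align 4
@0: version [1B, align 1] → 1
+1 pad (align 2)
@2: length [2B, align 2] → 4
@4: dst [2B, align 2] → 6
+2 pad (align 4)
@8: magic [12B, align 4] → 20
@20: flags [4B, align 4] → 24
@24: seq [2B, align 2] → 26
+2 pad (align 4)
@28: ttl [4B, align 4] → 32
@32: checksum [18B, align 2] → 50
+2 pad (align 4)
@52: ack [4B, align 4] → 56
size 56, align 4
— Info2 —
@0: ttl [4B, align 4] → 4
@4: magic [12B, align 4] → 16
@16: seq [2B, align 2] → 18
@18: checksum [18B, align 2] → 36
@36: length [2B, align 2] → 38
@38: version [1B, align 1] → 39
+1 pad (align 2)
@40: dst [2B, align 2] → 42
+2 pad (align 4)
@44: flags [4B, align 4] → 48
@48: ack [4B, align 4] → 52
size 52, align 4
56 − 52 = 4

4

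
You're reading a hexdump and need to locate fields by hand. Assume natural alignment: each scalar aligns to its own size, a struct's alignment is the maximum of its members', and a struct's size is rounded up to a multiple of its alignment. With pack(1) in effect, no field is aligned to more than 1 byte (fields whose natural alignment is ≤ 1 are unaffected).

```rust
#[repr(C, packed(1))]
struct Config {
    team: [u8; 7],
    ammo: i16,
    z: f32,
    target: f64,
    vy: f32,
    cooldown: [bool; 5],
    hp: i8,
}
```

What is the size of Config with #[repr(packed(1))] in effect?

0..7  team  (7B, 1-aligned)
7..9  ammo  (2B, 1-aligned)
9..13  z  (4B, 1-aligned)
13..21  target  (8B, 1-aligned)
21..25  vy  (4B, 1-aligned)
25..30  cooldown  (5B, 1-aligned)
30..31  hp  (1B, 1-aligned)
sizeof = 31, alignof = 1

31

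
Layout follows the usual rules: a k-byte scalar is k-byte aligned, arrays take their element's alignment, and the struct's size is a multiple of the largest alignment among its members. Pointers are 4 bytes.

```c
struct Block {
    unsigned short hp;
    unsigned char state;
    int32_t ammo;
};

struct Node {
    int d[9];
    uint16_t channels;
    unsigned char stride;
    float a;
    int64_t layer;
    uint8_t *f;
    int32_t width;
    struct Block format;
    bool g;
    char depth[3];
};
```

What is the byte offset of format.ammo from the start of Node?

68

Block: 0..2  hp  (2B, 2-aligned); 2..3  state  (1B, 1-aligned); 3..4  -- padding (1B); 4..8  ammo  (4B, 4-aligned); sizeof = 8, alignof = 4
0..36  d  (36B, 4-aligned)
36..38  channels  (2B, 2-aligned)
38..39  stride  (1B, 1-aligned)
39..40  -- padding (1B)
40..44  a  (4B, 4-aligned)
44..48  -- padding (4B)
48..56  layer  (8B, 8-aligned)
56..60  f  (4B, 4-aligned)
60..64  width  (4B, 4-aligned)
64..72  format  (8B, 4-aligned)
within Block: ammo at 4
64 + 4 = 68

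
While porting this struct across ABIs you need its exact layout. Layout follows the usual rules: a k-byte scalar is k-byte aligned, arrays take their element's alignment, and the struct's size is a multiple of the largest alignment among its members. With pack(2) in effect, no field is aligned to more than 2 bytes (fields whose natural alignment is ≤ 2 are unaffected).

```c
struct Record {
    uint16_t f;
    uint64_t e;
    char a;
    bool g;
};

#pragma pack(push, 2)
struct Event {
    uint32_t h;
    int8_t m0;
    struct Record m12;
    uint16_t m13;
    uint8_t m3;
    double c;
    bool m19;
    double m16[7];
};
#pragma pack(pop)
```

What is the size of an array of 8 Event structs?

Record: 0..2  f  (2B, 2-aligned); 2..8  -- padding (6B); 8..16  e  (8B, 8-aligned); 16..17  a  (1B, 1-aligned); 17..18  g  (1B, 1-aligned); 18..24  -- tail padding (6B); sizeof = 24, alignof = 8
0..4  h  (4B, 2-aligned)
4..5  m0  (1B, 1-aligned)
5..6  -- padding (1B)
6..30  m12  (24B, 2-aligned)
30..32  m13  (2B, 2-aligned)
32..33  m3  (1B, 1-aligned)
33..34  -- padding (1B)
34..42  c  (8B, 2-aligned)
42..43  m19  (1B, 1-aligned)
43..44  -- padding (1B)
44..100  m16  (56B, 2-aligned)
sizeof = 100, alignof = 2
array of 8: 8 × 100 = 800

800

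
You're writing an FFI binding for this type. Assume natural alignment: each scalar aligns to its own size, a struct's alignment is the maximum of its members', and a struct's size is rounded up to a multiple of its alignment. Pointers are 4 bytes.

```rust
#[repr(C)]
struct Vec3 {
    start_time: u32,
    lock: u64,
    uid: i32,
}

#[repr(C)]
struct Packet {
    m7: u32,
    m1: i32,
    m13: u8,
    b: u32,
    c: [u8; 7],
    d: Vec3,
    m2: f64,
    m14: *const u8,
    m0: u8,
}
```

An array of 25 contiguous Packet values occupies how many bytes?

1600

Vec3: 0..4  start_time  (4B, 4-aligned); 4..8  -- padding (4B); 8..16  lock  (8B, 8-aligned); 16..20  uid  (4B, 4-aligned); 20..24  -- tail padding (4B); sizeof = 24, alignof = 8
0..4  m7  (4B, 4-aligned)
4..8  m1  (4B, 4-aligned)
8..9  m13  (1B, 1-aligned)
9..12  -- padding (3B)
12..16  b  (4B, 4-aligned)
16..23  c  (7B, 1-aligned)
23..24  -- padding (1B)
24..48  d  (24B, 8-aligned)
48..56  m2  (8B, 8-aligned)
56..60  m14  (4B, 4-aligned)
60..61  m0  (1B, 1-aligned)
61..64  -- tail padding (3B)
sizeof = 64, alignof = 8
array of 25: 25 × 64 = 1600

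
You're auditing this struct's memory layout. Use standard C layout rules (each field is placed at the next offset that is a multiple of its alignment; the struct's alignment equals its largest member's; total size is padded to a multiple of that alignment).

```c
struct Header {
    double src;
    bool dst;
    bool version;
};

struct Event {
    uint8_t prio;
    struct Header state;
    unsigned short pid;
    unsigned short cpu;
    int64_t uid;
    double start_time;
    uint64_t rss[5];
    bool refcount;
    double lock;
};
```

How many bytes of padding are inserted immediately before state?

7

Header: 0..8  src  (8B, 8-aligned); 8..9  dst  (1B, 1-aligned); 9..10  version  (1B, 1-aligned); 10..16  -- tail padding (6B); sizeof = 16, alignof = 8
0..1  prio  (1B, 1-aligned)
1..8  -- padding (7B)
8..24  state  (16B, 8-aligned)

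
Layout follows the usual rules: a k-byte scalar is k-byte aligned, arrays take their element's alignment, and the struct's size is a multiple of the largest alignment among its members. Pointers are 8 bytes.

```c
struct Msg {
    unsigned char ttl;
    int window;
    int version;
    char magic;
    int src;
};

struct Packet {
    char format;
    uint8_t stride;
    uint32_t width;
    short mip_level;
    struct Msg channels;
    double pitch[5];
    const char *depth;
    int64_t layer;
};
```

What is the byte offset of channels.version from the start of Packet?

20

Msg: 0..1  ttl  (1B, 1-aligned); 1..4  -- padding (3B); 4..8  window  (4B, 4-aligned); 8..12  version  (4B, 4-aligned); 12..13  magic  (1B, 1-aligned); 13..16  -- padding (3B); 16..20  src  (4B, 4-aligned); sizeof = 20, alignof = 4
0..1  format  (1B, 1-aligned)
1..2  stride  (1B, 1-aligned)
2..4  -- padding (2B)
4..8  width  (4B, 4-aligned)
8..10  mip_level  (2B, 2-aligned)
10..12  -- padding (2B)
12..32  channels  (20B, 4-aligned)
within Msg: version at 8
12 + 8 = 20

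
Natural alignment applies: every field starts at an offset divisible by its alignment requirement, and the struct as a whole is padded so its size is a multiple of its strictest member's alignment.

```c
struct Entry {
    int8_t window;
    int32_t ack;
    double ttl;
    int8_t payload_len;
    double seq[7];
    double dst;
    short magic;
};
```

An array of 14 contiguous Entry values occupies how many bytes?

@0: window [1B, align 1] → 1
+3 pad (align 4)
@4: ack [4B, align 4] → 8
@8: ttl [8B, align 8] → 16
@16: payload_len [1B, align 1] → 17
+7 pad (align 8)
@24: seq [56B, align 8] → 80
@80: dst [8B, align 8] → 88
@88: magic [2B, align 2] → 90
+6 tail pad (align 8)
size 96, align 8
array of 14: 14 × 96 = 1344

1344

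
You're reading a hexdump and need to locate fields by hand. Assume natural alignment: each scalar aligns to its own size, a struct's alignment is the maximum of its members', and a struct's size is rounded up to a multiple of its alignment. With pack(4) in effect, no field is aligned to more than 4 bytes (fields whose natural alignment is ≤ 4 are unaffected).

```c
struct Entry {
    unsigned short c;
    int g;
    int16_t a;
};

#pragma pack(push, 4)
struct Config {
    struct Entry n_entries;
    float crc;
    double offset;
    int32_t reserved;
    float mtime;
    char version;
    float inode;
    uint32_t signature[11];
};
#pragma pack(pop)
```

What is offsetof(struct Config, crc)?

12

Entry: c at 0 (size 2, align 2) → ends 2; pad 2 to align 4 for g; g at 4 (size 4, align 4) → ends 8; a at 8 (size 2, align 2) → ends 10; tail pad 2 to reach multiple of 4; total 12 bytes, alignment 4
n_entries at 0 (size 12, align 4) → ends 12
crc at 12 (size 4, align 4) → ends 16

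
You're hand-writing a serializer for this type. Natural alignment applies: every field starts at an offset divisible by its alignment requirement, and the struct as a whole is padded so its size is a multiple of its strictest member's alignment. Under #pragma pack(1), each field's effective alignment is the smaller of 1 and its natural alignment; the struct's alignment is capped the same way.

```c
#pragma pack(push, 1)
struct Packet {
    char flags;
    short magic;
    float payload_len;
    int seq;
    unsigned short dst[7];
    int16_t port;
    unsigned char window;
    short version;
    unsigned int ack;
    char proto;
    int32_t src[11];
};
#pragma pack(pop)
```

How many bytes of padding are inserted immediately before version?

flags at 0 (size 1, align 1) → ends 1
magic at 1 (size 2, align 1) → ends 3
payload_len at 3 (size 4, align 1) → ends 7
seq at 7 (size 4, align 1) → ends 11
dst at 11 (size 14, align 1) → ends 25
port at 25 (size 2, align 1) → ends 27
window at 27 (size 1, align 1) → ends 28
version at 28 (size 2, align 1) → ends 30

0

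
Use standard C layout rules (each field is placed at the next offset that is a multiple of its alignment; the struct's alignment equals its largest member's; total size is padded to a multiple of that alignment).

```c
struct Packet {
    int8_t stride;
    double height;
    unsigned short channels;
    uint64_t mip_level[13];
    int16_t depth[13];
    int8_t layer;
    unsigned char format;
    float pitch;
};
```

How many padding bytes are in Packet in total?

13

stride at 0 (size 1, align 1) → ends 1
pad 7 to align 8 for height
height at 8 (size 8, align 8) → ends 16
channels at 16 (size 2, align 2) → ends 18
pad 6 to align 8 for mip_level
mip_level at 24 (size 104, align 8) → ends 128
depth at 128 (size 26, align 2) → ends 154
layer at 154 (size 1, align 1) → ends 155
format at 155 (size 1, align 1) → ends 156
pitch at 156 (size 4, align 4) → ends 160
total 160 bytes, alignment 8
data bytes 147, size 160 → padding 13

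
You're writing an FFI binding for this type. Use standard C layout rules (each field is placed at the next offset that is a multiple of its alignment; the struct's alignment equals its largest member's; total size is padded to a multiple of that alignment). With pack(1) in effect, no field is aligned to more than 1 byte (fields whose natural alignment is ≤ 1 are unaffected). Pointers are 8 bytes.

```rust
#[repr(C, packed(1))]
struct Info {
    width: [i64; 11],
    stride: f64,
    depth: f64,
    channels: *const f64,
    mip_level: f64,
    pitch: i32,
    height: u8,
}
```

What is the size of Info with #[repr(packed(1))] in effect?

125

width at 0 (size 88, align 1) → ends 88
stride at 88 (size 8, align 1) → ends 96
depth at 96 (size 8, align 1) → ends 104
channels at 104 (size 8, align 1) → ends 112
mip_level at 112 (size 8, align 1) → ends 120
pitch at 120 (size 4, align 1) → ends 124
height at 124 (size 1, align 1) → ends 125
total 125 bytes, alignment 1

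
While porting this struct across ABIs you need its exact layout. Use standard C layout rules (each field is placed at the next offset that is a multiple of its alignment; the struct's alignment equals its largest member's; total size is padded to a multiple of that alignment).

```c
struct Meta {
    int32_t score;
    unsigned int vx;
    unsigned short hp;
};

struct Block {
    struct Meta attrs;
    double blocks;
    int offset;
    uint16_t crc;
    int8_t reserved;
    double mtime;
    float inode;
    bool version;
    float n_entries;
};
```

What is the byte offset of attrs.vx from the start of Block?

4

Meta: 0..4  score  (4B, 4-aligned); 4..8  vx  (4B, 4-aligned); 8..10  hp  (2B, 2-aligned); 10..12  -- tail padding (2B); sizeof = 12, alignof = 4
0..12  attrs  (12B, 4-aligned)
within Meta: vx at 4
0 + 4 = 4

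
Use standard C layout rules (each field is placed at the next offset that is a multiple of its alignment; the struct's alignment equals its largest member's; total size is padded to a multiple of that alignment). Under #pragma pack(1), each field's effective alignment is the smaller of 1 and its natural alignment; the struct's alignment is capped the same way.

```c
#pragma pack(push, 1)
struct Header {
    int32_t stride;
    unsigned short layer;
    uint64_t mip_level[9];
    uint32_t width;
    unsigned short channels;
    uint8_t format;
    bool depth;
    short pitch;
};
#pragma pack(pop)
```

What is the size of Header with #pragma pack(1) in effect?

0..4  stride  (4B, 1-aligned)
4..6  layer  (2B, 1-aligned)
6..78  mip_level  (72B, 1-aligned)
78..82  width  (4B, 1-aligned)
82..84  channels  (2B, 1-aligned)
84..85  format  (1B, 1-aligned)
85..86  depth  (1B, 1-aligned)
86..88  pitch  (2B, 1-aligned)
sizeof = 88, alignof = 1

88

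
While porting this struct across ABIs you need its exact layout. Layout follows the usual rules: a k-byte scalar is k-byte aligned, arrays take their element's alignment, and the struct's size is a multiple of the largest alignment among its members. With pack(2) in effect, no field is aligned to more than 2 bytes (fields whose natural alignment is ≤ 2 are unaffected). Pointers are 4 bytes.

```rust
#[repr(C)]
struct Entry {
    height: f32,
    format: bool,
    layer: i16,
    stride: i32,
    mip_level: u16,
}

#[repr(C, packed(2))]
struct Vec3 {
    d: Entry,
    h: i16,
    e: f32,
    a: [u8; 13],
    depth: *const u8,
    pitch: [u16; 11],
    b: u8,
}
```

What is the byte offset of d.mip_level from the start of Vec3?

12

Entry: 0..4  height  (4B, 4-aligned); 4..5  format  (1B, 1-aligned); 5..6  -- padding (1B); 6..8  layer  (2B, 2-aligned); 8..12  stride  (4B, 4-aligned); 12..14  mip_level  (2B, 2-aligned); 14..16  -- tail padding (2B); sizeof = 16, alignof = 4
0..16  d  (16B, 2-aligned)
within Entry: mip_level at 12
0 + 12 = 12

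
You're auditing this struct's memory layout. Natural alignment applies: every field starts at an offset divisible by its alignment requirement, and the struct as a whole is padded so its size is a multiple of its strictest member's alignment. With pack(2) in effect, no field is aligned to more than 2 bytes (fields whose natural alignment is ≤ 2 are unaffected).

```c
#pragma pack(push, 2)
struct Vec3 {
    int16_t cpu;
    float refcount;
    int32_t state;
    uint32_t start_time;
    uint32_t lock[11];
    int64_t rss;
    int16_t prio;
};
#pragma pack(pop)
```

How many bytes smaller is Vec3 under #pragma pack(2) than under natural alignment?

natural layout:
  @0: cpu [2B, align 2] → 2
  +2 pad (align 4)
  @4: refcount [4B, align 4] → 8
  @8: state [4B, align 4] → 12
  @12: start_time [4B, align 4] → 16
  @16: lock [44B, align 4] → 60
  +4 pad (align 8)
  @64: rss [8B, align 8] → 72
  @72: prio [2B, align 2] → 74
  +6 tail pad (align 8)
  size 80, align 8
packed(2) layout:
  @0: cpu [2B, align 2] → 2
  @2: refcount [4B, align 2] → 6
  @6: state [4B, align 2] → 10
  @10: start_time [4B, align 2] → 14
  @14: lock [44B, align 2] → 58
  @58: rss [8B, align 2] → 66
  @66: prio [2B, align 2] → 68
  size 68, align 2
80 − 68 = 12

12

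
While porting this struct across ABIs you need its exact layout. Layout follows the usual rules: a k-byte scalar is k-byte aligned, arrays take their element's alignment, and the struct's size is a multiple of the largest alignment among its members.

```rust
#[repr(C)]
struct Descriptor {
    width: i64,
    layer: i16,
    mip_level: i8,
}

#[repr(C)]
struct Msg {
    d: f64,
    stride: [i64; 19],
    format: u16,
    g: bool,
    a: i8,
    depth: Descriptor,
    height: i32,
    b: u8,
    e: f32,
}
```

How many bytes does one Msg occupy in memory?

200 bytes

Descriptor: 0..8  width  (8B, 8-aligned); 8..10  layer  (2B, 2-aligned); 10..11  mip_level  (1B, 1-aligned); 11..16  -- tail padding (5B); sizeof = 16, alignof = 8
0..8  d  (8B, 8-aligned)
8..160  stride  (152B, 8-aligned)
160..162  format  (2B, 2-aligned)
162..163  g  (1B, 1-aligned)
163..164  a  (1B, 1-aligned)
164..168  -- padding (4B)
168..184  depth  (16B, 8-aligned)
184..188  height  (4B, 4-aligned)
188..189  b  (1B, 1-aligned)
189..192  -- padding (3B)
192..196  e  (4B, 4-aligned)
196..200  -- tail padding (4B)
sizeof = 200, alignof = 8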